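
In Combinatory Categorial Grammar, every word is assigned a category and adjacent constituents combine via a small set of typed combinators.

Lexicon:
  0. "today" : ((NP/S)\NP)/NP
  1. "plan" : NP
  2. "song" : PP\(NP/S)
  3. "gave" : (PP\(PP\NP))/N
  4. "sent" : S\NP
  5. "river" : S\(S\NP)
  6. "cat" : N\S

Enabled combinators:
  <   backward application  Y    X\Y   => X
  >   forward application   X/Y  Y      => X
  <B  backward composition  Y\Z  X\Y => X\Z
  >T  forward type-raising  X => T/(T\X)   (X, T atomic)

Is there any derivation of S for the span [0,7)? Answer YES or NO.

NO

((NP/S)\NP)/NP NP PP\(NP/S) (PP\(PP\NP))/N S\NP S\(S\NP) N\S
CKY chart[0,7] = {N/(N\PP), NP/(NP\PP), PP, PP/(PP\PP), S/(S\PP)}; S ∉ chart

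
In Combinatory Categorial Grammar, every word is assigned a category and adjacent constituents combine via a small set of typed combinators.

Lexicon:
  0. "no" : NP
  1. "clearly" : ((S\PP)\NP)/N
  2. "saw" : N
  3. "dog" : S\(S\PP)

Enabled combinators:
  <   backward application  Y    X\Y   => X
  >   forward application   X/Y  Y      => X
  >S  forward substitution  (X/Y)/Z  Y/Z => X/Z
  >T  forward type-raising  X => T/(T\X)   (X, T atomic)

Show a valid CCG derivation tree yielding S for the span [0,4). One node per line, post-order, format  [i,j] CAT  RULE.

[0,4] S   <
  [0,3] S\PP   <
    [0,1] "no" : NP
    [1,3] (S\PP)\NP   >
      [1,2] "clearly" : ((S\PP)\NP)/N
      [2,3] "saw" : N
  [3,4] "dog" : S\(S\PP)

[0,1] NP  lex  "no"
[1,2] ((S\PP)\NP)/N  lex  "clearly"
[2,3] N  lex  "saw"
[1,3] (S\PP)\NP  >  k=2
[0,3] S\PP  <  k=1
[3,4] S\(S\PP)  lex  "dog"
[0,4] S  <  k=3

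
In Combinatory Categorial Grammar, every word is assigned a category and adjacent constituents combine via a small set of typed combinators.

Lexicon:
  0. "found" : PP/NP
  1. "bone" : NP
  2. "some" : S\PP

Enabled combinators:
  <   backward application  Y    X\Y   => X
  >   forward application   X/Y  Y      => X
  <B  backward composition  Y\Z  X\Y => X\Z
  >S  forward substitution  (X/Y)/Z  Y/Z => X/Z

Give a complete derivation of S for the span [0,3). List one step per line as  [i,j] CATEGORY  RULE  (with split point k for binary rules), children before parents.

[0,1] PP/NP  lex  "found"
[1,2] NP  lex  "bone"
[0,2] PP  >  k=1
[2,3] S\PP  lex  "some"
[0,3] S  <  k=2

[0,3] S   <
  [0,2] PP   >
    [0,1] "found" : PP/NP
    [1,2] "bone" : NP
  [2,3] "some" : S\PP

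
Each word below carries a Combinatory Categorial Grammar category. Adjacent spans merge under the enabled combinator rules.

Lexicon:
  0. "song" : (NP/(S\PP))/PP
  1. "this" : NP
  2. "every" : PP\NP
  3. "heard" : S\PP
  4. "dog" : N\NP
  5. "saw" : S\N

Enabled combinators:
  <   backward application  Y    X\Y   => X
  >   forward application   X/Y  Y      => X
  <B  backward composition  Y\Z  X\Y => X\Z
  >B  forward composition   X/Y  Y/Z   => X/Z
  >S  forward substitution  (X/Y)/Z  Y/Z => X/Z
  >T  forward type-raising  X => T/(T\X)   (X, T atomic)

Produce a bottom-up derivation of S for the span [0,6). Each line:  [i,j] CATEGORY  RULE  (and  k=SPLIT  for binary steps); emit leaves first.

[0,6] S   <
  [0,4] NP   >
    [0,3] NP/(S\PP)   >
      [0,1] "song" : (NP/(S\PP))/PP
      [1,3] PP   <
        [1,2] "this" : NP
        [2,3] "every" : PP\NP
    [3,4] "heard" : S\PP
  [4,6] S\NP   <B
    [4,5] "dog" : N\NP
    [5,6] "saw" : S\N

[0,1] (NP/(S\PP))/PP  lex  "song"
[1,2] NP  lex  "this"
[2,3] PP\NP  lex  "every"
[1,3] PP  <  k=2
[0,3] NP/(S\PP)  >  k=1
[3,4] S\PP  lex  "heard"
[0,4] NP  >  k=3
[4,5] N\NP  lex  "dog"
[5,6] S\N  lex  "saw"
[4,6] S\NP  <B  k=5
[0,6] S  <  k=4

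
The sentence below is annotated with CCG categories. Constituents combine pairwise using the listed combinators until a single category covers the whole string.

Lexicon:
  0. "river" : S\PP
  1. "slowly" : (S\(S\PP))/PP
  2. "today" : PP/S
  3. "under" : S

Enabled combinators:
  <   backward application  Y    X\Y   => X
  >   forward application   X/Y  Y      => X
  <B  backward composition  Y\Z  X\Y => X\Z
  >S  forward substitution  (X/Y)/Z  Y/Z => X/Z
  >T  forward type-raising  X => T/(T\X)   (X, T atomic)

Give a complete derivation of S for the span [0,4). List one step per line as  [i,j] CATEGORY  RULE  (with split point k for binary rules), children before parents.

[0,4] S   <
  [0,1] "river" : S\PP
  [1,4] S\(S\PP)   >
    [1,2] "slowly" : (S\(S\PP))/PP
    [2,4] PP   >
      [2,3] "today" : PP/S
      [3,4] "under" : S

[0,1] S\PP  lex  "river"
[1,2] (S\(S\PP))/PP  lex  "slowly"
[2,3] PP/S  lex  "today"
[3,4] S  lex  "under"
[2,4] PP  >  k=3
[1,4] S\(S\PP)  >  k=2
[0,4] S  <  k=1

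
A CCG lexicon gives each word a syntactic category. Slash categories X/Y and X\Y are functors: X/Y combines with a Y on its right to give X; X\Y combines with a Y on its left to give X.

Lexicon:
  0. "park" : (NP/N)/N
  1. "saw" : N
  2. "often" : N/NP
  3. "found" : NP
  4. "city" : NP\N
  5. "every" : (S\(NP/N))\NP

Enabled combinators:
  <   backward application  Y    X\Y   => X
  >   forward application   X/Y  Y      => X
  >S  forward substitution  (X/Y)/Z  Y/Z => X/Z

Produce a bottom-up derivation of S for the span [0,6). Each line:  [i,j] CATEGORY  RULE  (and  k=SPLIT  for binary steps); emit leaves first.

[0,1] (NP/N)/N  lex  "park"
[1,2] N  lex  "saw"
[0,2] NP/N  >  k=1
[2,3] N/NP  lex  "often"
[3,4] NP  lex  "found"
[2,4] N  >  k=3
[4,5] NP\N  lex  "city"
[2,5] NP  <  k=4
[5,6] (S\(NP/N))\NP  lex  "every"
[2,6] S\(NP/N)  <  k=5
[0,6] S  <  k=2

[0,6] S   <
  [0,2] NP/N   >
    [0,1] "park" : (NP/N)/N
    [1,2] "saw" : N
  [2,6] S\(NP/N)   <
    [2,5] NP   <
      [2,4] N   >
        [2,3] "often" : N/NP
        [3,4] "found" : NP
      [4,5] "city" : NP\N
    [5,6] "every" : (S\(NP/N))\NP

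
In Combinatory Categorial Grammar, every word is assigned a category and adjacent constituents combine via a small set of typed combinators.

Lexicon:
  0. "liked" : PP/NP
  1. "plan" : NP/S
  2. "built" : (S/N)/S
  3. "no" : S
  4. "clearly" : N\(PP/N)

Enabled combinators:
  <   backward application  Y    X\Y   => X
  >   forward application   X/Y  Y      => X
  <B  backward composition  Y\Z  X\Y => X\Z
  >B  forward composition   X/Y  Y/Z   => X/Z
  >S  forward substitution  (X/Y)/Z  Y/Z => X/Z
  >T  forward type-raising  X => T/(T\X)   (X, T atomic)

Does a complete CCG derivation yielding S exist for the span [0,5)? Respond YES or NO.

NO

PP/NP NP/S (S/N)/S S N\(PP/N)
CKY chart[0,5] = {N, N/(N\N), NP/(NP\N), PP/(PP\N), S/(S\N)}; S ∉ chart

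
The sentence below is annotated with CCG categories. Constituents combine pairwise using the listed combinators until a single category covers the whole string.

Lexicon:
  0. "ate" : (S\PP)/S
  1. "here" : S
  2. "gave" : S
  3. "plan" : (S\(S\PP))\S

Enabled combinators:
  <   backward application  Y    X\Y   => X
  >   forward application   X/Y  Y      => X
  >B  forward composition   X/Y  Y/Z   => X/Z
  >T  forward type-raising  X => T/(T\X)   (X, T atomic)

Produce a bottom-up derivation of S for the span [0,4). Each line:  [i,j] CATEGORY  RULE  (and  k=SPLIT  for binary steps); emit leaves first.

[0,4] S   <
  [0,2] S\PP   >
    [0,1] "ate" : (S\PP)/S
    [1,2] "here" : S
  [2,4] S\(S\PP)   <
    [2,3] "gave" : S
    [3,4] "plan" : (S\(S\PP))\S

[0,1] (S\PP)/S  lex  "ate"
[1,2] S  lex  "here"
[0,2] S\PP  >  k=1
[2,3] S  lex  "gave"
[3,4] (S\(S\PP))\S  lex  "plan"
[2,4] S\(S\PP)  <  k=3
[0,4] S  <  k=2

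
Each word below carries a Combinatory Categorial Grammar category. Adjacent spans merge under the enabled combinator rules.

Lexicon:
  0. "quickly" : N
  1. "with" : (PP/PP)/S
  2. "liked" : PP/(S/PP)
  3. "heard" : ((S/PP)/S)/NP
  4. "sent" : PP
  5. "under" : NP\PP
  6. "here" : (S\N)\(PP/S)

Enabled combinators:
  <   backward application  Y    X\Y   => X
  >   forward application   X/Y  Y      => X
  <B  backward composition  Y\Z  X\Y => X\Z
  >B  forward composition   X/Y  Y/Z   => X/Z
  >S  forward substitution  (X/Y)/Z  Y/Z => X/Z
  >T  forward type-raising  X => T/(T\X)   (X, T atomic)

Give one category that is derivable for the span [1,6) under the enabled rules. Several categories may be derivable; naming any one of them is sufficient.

PP/S

[0,7] S   >
  [0,1] S/(S\N)   >T
    [0,1] "quickly" : N
  [1,7] S\N   <
    [1,6] PP/S   >S
      [1,2] "with" : (PP/PP)/S
      [2,6] PP/S   >B
        [2,3] "liked" : PP/(S/PP)
        [3,6] (S/PP)/S   >
          [3,4] "heard" : ((S/PP)/S)/NP
          [4,6] NP   >
            [4,5] NP/(NP\PP)   >T
              [4,5] "sent" : PP
            [5,6] "under" : NP\PP
    [6,7] "here" : (S\N)\(PP/S)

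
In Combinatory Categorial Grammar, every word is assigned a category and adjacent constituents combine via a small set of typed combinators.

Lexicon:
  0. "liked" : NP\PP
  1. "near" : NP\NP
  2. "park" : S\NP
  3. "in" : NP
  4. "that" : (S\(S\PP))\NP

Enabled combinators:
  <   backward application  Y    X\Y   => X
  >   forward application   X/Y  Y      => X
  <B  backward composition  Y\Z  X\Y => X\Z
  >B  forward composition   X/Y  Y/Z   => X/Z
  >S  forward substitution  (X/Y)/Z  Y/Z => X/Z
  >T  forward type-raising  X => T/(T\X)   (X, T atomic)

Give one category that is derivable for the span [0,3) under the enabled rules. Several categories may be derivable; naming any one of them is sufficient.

S\PP

[0,5] S   <
  [0,3] S\PP   <B
    [0,2] NP\PP   <B
      [0,1] "liked" : NP\PP
      [1,2] "near" : NP\NP
    [2,3] "park" : S\NP
  [3,5] S\(S\PP)   <
    [3,4] "in" : NP
    [4,5] "that" : (S\(S\PP))\NP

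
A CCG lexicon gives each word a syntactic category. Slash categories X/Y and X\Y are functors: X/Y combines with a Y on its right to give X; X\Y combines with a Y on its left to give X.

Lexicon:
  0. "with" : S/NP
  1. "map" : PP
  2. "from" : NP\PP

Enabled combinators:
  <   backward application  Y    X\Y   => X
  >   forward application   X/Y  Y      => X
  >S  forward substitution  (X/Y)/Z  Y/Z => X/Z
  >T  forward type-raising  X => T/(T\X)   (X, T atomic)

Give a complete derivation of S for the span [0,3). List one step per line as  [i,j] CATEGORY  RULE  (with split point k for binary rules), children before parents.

[0,1] S/NP  lex  "with"
[1,2] PP  lex  "map"
[2,3] NP\PP  lex  "from"
[1,3] NP  <  k=2
[0,3] S  >  k=1

[0,3] S   >
  [0,1] "with" : S/NP
  [1,3] NP   <
    [1,2] "map" : PP
    [2,3] "from" : NP\PP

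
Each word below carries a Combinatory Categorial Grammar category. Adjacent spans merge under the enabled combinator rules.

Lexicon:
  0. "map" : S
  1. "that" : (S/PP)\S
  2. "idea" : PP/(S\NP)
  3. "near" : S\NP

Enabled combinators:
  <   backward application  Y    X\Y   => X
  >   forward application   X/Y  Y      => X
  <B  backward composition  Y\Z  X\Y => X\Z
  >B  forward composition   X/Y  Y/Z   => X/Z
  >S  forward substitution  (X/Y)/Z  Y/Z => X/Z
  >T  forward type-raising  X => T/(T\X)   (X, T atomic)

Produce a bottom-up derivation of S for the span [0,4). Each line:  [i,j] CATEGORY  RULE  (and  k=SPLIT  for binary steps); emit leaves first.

[0,4] S   >
  [0,2] S/PP   <
    [0,1] "map" : S
    [1,2] "that" : (S/PP)\S
  [2,4] PP   >
    [2,3] "idea" : PP/(S\NP)
    [3,4] "near" : S\NP

[0,1] S  lex  "map"
[1,2] (S/PP)\S  lex  "that"
[0,2] S/PP  <  k=1
[2,3] PP/(S\NP)  lex  "idea"
[3,4] S\NP  lex  "near"
[2,4] PP  >  k=3
[0,4] S  >  k=2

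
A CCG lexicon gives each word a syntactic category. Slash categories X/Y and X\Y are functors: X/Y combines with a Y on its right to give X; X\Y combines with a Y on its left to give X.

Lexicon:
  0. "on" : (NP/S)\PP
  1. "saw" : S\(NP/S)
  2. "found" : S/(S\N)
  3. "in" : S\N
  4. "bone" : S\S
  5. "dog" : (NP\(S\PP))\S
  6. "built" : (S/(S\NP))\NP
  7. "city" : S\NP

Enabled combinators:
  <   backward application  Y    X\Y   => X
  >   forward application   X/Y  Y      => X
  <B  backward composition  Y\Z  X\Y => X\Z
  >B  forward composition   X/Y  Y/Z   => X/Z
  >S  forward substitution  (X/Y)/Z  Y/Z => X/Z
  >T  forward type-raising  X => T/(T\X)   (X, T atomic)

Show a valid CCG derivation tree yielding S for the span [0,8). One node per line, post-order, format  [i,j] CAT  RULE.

[0,1] (NP/S)\PP  lex  "on"
[1,2] S\(NP/S)  lex  "saw"
[0,2] S\PP  <B  k=1
[2,3] S/(S\N)  lex  "found"
[3,4] S\N  lex  "in"
[4,5] S\S  lex  "bone"
[3,5] S\N  <B  k=4
[2,5] S  >  k=3
[5,6] (NP\(S\PP))\S  lex  "dog"
[2,6] NP\(S\PP)  <  k=5
[0,6] NP  <  k=2
[6,7] (S/(S\NP))\NP  lex  "built"
[0,7] S/(S\NP)  <  k=6
[7,8] S\NP  lex  "city"
[0,8] S  >  k=7

[0,8] S   >
  [0,7] S/(S\NP)   <
    [0,6] NP   <
      [0,2] S\PP   <B
        [0,1] "on" : (NP/S)\PP
        [1,2] "saw" : S\(NP/S)
      [2,6] NP\(S\PP)   <
        [2,5] S   >
          [2,3] "found" : S/(S\N)
          [3,5] S\N   <B
            [3,4] "in" : S\N
            [4,5] "bone" : S\S
        [5,6] "dog" : (NP\(S\PP))\S
    [6,7] "built" : (S/(S\NP))\NP
  [7,8] "city" : S\NP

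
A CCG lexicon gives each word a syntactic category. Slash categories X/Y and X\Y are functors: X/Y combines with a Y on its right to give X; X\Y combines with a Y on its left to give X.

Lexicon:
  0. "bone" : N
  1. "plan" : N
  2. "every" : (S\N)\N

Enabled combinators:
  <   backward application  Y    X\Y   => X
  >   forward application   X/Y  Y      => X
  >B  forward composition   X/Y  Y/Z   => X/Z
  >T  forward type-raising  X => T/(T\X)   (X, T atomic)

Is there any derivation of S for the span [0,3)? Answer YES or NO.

YES

[0,3] S   >
  [0,1] S/(S\N)   >T
    [0,1] "bone" : N
  [1,3] S\N   <
    [1,2] "plan" : N
    [2,3] "every" : (S\N)\N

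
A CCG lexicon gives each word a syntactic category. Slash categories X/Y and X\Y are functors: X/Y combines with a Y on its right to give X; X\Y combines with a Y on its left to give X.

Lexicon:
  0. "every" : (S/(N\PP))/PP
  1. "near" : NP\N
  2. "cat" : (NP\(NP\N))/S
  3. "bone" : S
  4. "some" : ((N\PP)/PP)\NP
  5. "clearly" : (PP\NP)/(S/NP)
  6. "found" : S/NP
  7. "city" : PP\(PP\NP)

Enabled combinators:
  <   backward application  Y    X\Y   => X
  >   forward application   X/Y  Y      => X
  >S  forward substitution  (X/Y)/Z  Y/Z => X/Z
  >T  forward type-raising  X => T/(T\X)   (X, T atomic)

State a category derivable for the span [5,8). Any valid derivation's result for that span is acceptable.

[0,8] S   >
  [0,5] S/PP   >S
    [0,1] "every" : (S/(N\PP))/PP
    [1,5] (N\PP)/PP   <
      [1,4] NP   <
        [1,2] "near" : NP\N
        [2,4] NP\(NP\N)   >
          [2,3] "cat" : (NP\(NP\N))/S
          [3,4] "bone" : S
      [4,5] "some" : ((N\PP)/PP)\NP
  [5,8] PP   <
    [5,7] PP\NP   >
      [5,6] "clearly" : (PP\NP)/(S/NP)
      [6,7] "found" : S/NP
    [7,8] "city" : PP\(PP\NP)

PP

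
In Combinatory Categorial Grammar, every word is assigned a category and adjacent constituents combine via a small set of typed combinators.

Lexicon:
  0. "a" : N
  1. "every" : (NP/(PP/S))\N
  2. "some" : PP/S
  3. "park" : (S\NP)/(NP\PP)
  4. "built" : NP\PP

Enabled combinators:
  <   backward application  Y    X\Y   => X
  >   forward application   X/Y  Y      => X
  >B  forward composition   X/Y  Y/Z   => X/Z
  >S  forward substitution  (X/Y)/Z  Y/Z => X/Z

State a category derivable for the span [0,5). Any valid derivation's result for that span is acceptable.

S

[0,5] S   <
  [0,3] NP   >
    [0,2] NP/(PP/S)   <
      [0,1] "a" : N
      [1,2] "every" : (NP/(PP/S))\N
    [2,3] "some" : PP/S
  [3,5] S\NP   >
    [3,4] "park" : (S\NP)/(NP\PP)
    [4,5] "built" : NP\PP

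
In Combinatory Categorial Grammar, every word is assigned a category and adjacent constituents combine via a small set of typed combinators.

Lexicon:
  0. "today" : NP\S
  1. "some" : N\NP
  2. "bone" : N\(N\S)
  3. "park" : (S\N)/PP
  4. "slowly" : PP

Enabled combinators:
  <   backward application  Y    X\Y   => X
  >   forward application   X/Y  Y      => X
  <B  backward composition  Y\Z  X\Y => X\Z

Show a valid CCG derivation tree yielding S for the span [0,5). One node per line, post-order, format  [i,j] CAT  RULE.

[0,5] S   <
  [0,3] N   <
    [0,2] N\S   <B
      [0,1] "today" : NP\S
      [1,2] "some" : N\NP
    [2,3] "bone" : N\(N\S)
  [3,5] S\N   >
    [3,4] "park" : (S\N)/PP
    [4,5] "slowly" : PP

[0,1] NP\S  lex  "today"
[1,2] N\NP  lex  "some"
[0,2] N\S  <B  k=1
[2,3] N\(N\S)  lex  "bone"
[0,3] N  <  k=2
[3,4] (S\N)/PP  lex  "park"
[4,5] PP  lex  "slowly"
[3,5] S\N  >  k=4
[0,5] S  <  k=3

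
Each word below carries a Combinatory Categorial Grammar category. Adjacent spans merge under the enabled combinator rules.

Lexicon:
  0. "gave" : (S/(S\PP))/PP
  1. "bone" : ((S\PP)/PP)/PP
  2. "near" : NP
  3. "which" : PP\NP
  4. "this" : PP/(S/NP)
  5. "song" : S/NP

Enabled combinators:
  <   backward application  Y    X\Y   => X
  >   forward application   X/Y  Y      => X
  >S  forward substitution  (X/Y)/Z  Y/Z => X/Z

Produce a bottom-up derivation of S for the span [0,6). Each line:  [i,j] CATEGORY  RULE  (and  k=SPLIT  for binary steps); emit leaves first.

[0,6] S   >
  [0,4] S/PP   >S
    [0,1] "gave" : (S/(S\PP))/PP
    [1,4] (S\PP)/PP   >
      [1,2] "bone" : ((S\PP)/PP)/PP
      [2,4] PP   <
        [2,3] "near" : NP
        [3,4] "which" : PP\NP
  [4,6] PP   >
    [4,5] "this" : PP/(S/NP)
    [5,6] "song" : S/NP

[0,1] (S/(S\PP))/PP  lex  "gave"
[1,2] ((S\PP)/PP)/PP  lex  "bone"
[2,3] NP  lex  "near"
[3,4] PP\NP  lex  "which"
[2,4] PP  <  k=3
[1,4] (S\PP)/PP  >  k=2
[0,4] S/PP  >S  k=1
[4,5] PP/(S/NP)  lex  "this"
[5,6] S/NP  lex  "song"
[4,6] PP  >  k=5
[0,6] S  >  k=4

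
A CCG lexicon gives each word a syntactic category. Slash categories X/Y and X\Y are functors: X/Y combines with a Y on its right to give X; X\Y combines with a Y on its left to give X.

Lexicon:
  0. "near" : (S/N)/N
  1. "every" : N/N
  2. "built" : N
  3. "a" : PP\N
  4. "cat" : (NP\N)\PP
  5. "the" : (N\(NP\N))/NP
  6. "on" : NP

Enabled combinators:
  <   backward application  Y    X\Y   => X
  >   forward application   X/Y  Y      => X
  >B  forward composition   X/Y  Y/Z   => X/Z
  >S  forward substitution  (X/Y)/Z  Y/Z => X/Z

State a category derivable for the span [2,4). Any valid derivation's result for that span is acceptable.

[0,7] S   >
  [0,2] S/N   >S
    [0,1] "near" : (S/N)/N
    [1,2] "every" : N/N
  [2,7] N   <
    [2,5] NP\N   <
      [2,4] PP   <
        [2,3] "built" : N
        [3,4] "a" : PP\N
      [4,5] "cat" : (NP\N)\PP
    [5,7] N\(NP\N)   >
      [5,6] "the" : (N\(NP\N))/NP
      [6,7] "on" : NP

PP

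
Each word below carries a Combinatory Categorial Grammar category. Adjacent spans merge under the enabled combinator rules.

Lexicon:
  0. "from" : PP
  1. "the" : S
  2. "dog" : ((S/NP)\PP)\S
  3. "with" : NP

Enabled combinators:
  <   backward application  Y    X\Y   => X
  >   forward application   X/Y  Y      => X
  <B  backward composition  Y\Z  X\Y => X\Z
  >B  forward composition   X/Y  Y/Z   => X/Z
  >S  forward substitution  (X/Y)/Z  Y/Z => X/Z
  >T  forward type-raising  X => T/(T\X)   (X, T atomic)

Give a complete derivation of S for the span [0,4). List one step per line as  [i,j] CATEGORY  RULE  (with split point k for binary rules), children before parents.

[0,1] PP  lex  "from"
[1,2] S  lex  "the"
[2,3] ((S/NP)\PP)\S  lex  "dog"
[1,3] (S/NP)\PP  <  k=2
[0,3] S/NP  <  k=1
[3,4] NP  lex  "with"
[0,4] S  >  k=3

[0,4] S   >
  [0,3] S/NP   <
    [0,1] "from" : PP
    [1,3] (S/NP)\PP   <
      [1,2] "the" : S
      [2,3] "dog" : ((S/NP)\PP)\S
  [3,4] "with" : NP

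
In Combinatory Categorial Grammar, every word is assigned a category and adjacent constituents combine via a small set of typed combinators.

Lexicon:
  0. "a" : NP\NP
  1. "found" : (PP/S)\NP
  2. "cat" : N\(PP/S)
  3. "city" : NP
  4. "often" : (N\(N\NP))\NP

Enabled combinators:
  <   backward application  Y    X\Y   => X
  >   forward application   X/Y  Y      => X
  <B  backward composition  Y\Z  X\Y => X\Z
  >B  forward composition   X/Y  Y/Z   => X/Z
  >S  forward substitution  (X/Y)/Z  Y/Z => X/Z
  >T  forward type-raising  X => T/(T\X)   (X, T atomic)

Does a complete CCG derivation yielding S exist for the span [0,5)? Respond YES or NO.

NP\NP (PP/S)\NP N\(PP/S) NP (N\(N\NP))\NP
CKY chart[0,5] = {N, N/(N\N), NP/(NP\N), PP/(PP\N), S/(S\N)}; S ∉ chart

NO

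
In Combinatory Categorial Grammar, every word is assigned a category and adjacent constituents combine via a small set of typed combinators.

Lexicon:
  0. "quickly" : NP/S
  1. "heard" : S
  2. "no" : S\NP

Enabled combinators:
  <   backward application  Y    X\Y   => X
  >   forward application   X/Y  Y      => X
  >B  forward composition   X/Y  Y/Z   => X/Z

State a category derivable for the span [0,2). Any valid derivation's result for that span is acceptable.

[0,3] S   <
  [0,2] NP   >
    [0,1] "quickly" : NP/S
    [1,2] "heard" : S
  [2,3] "no" : S\NP

NP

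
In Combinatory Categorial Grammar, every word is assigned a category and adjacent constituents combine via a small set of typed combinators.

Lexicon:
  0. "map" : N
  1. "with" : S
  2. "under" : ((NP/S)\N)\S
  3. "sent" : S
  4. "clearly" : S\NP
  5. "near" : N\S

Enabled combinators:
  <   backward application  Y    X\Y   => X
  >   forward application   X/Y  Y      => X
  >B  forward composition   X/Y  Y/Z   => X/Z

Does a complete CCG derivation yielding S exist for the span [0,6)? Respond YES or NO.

N S ((NP/S)\N)\S S S\NP N\S
CKY chart[0,6] = {N}; S ∉ chart

NO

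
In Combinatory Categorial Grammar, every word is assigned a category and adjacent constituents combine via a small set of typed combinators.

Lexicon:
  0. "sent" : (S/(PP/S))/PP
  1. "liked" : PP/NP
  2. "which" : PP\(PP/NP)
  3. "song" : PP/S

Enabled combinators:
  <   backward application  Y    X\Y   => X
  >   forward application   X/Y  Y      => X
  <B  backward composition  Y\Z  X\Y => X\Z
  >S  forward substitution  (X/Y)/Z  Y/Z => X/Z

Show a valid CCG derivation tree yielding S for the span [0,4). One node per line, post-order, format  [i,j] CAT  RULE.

[0,1] (S/(PP/S))/PP  lex  "sent"
[1,2] PP/NP  lex  "liked"
[2,3] PP\(PP/NP)  lex  "which"
[1,3] PP  <  k=2
[0,3] S/(PP/S)  >  k=1
[3,4] PP/S  lex  "song"
[0,4] S  >  k=3

[0,4] S   >
  [0,3] S/(PP/S)   >
    [0,1] "sent" : (S/(PP/S))/PP
    [1,3] PP   <
      [1,2] "liked" : PP/NP
      [2,3] "which" : PP\(PP/NP)
  [3,4] "song" : PP/S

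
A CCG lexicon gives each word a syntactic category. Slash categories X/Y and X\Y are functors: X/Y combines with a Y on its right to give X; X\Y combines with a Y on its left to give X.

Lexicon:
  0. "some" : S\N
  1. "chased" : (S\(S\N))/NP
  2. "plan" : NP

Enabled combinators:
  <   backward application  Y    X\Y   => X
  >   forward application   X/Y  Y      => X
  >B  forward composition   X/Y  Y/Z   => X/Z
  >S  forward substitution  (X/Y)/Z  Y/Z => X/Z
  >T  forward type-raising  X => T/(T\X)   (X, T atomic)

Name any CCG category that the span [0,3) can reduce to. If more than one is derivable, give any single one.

[0,3] S   <
  [0,1] "some" : S\N
  [1,3] S\(S\N)   >
    [1,2] "chased" : (S\(S\N))/NP
    [2,3] "plan" : NP

S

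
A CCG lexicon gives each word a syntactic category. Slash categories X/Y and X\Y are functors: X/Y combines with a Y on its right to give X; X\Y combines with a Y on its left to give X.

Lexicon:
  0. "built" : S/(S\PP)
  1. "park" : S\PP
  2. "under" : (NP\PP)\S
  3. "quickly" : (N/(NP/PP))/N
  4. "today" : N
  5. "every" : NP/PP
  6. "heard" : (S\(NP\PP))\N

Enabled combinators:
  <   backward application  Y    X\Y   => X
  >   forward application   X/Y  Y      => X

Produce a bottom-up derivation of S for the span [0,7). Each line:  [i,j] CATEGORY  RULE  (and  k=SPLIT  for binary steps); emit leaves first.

[0,1] S/(S\PP)  lex  "built"
[1,2] S\PP  lex  "park"
[0,2] S  >  k=1
[2,3] (NP\PP)\S  lex  "under"
[0,3] NP\PP  <  k=2
[3,4] (N/(NP/PP))/N  lex  "quickly"
[4,5] N  lex  "today"
[3,5] N/(NP/PP)  >  k=4
[5,6] NP/PP  lex  "every"
[3,6] N  >  k=5
[6,7] (S\(NP\PP))\N  lex  "heard"
[3,7] S\(NP\PP)  <  k=6
[0,7] S  <  k=3

[0,7] S   <
  [0,3] NP\PP   <
    [0,2] S   >
      [0,1] "built" : S/(S\PP)
      [1,2] "park" : S\PP
    [2,3] "under" : (NP\PP)\S
  [3,7] S\(NP\PP)   <
    [3,6] N   >
      [3,5] N/(NP/PP)   >
        [3,4] "quickly" : (N/(NP/PP))/N
        [4,5] "today" : N
      [5,6] "every" : NP/PP
    [6,7] "heard" : (S\(NP\PP))\N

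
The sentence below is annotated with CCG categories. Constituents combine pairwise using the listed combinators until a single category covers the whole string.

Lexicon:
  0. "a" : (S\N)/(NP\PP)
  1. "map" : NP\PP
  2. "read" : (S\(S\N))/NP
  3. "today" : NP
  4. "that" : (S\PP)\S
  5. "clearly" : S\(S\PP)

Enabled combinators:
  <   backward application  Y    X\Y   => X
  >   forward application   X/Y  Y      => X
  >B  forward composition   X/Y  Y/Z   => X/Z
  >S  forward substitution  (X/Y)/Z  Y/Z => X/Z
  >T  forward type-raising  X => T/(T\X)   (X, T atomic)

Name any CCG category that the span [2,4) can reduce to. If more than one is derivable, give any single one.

S\(S\N)

[0,6] S   <
  [0,5] S\PP   <
    [0,4] S   <
      [0,2] S\N   >
        [0,1] "a" : (S\N)/(NP\PP)
        [1,2] "map" : NP\PP
      [2,4] S\(S\N)   >
        [2,3] "read" : (S\(S\N))/NP
        [3,4] "today" : NP
    [4,5] "that" : (S\PP)\S
  [5,6] "clearly" : S\(S\PP)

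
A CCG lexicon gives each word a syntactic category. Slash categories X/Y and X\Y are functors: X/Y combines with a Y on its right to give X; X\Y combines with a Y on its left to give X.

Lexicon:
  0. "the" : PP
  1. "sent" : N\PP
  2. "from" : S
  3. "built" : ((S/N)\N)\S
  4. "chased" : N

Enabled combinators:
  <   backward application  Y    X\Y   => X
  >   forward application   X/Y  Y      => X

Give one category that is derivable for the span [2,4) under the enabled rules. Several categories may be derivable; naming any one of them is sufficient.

[0,5] S   >
  [0,4] S/N   <
    [0,2] N   <
      [0,1] "the" : PP
      [1,2] "sent" : N\PP
    [2,4] (S/N)\N   <
      [2,3] "from" : S
      [3,4] "built" : ((S/N)\N)\S
  [4,5] "chased" : N

(S/N)\N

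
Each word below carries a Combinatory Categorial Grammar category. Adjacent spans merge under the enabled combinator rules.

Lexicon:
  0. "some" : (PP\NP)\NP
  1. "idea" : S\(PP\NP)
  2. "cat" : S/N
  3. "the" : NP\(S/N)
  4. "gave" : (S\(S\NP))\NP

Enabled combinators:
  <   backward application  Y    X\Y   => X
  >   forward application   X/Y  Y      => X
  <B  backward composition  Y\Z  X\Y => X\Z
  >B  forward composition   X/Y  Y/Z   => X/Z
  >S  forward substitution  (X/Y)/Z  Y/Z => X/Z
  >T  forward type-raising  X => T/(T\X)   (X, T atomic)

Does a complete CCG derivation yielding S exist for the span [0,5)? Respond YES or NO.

YES

[0,5] S   <
  [0,2] S\NP   <B
    [0,1] "some" : (PP\NP)\NP
    [1,2] "idea" : S\(PP\NP)
  [2,5] S\(S\NP)   <
    [2,4] NP   <
      [2,3] "cat" : S/N
      [3,4] "the" : NP\(S/N)
    [4,5] "gave" : (S\(S\NP))\NP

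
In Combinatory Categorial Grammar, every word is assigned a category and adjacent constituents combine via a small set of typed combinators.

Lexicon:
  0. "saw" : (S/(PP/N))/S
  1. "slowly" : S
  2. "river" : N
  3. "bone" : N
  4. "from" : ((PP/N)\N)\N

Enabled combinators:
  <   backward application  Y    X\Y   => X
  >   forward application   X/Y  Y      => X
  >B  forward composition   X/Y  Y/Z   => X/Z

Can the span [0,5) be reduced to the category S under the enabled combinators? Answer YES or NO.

YES

[0,5] S   >
  [0,2] S/(PP/N)   >
    [0,1] "saw" : (S/(PP/N))/S
    [1,2] "slowly" : S
  [2,5] PP/N   <
    [2,3] "river" : N
    [3,5] (PP/N)\N   <
      [3,4] "bone" : N
      [4,5] "from" : ((PP/N)\N)\N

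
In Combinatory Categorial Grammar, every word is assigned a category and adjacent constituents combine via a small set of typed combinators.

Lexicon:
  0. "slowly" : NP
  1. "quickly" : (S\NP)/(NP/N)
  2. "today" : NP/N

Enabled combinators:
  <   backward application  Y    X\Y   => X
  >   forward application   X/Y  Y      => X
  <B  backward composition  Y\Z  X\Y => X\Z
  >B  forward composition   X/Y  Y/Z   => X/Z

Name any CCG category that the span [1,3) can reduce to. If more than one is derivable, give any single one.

[0,3] S   <
  [0,1] "slowly" : NP
  [1,3] S\NP   >
    [1,2] "quickly" : (S\NP)/(NP/N)
    [2,3] "today" : NP/N

S\NP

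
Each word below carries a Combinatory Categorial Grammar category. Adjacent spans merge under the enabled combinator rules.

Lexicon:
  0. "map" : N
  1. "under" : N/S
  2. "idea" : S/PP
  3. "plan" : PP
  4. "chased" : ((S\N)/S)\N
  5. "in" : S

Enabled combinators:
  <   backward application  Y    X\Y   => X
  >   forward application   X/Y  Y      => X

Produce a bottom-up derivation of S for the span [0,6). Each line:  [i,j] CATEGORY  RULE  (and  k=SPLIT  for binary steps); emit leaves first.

[0,1] N  lex  "map"
[1,2] N/S  lex  "under"
[2,3] S/PP  lex  "idea"
[3,4] PP  lex  "plan"
[2,4] S  >  k=3
[1,4] N  >  k=2
[4,5] ((S\N)/S)\N  lex  "chased"
[1,5] (S\N)/S  <  k=4
[5,6] S  lex  "in"
[1,6] S\N  >  k=5
[0,6] S  <  k=1

[0,6] S   <
  [0,1] "map" : N
  [1,6] S\N   >
    [1,5] (S\N)/S   <
      [1,4] N   >
        [1,2] "under" : N/S
        [2,4] S   >
          [2,3] "idea" : S/PP
          [3,4] "plan" : PP
      [4,5] "chased" : ((S\N)/S)\N
    [5,6] "in" : S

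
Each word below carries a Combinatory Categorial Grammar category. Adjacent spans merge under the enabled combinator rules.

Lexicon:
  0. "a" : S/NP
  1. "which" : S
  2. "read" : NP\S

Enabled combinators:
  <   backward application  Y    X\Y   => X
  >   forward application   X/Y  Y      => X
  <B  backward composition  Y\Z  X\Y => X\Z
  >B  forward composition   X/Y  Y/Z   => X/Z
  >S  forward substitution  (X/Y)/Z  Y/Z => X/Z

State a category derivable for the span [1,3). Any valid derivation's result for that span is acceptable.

NP

[0,3] S   >
  [0,1] "a" : S/NP
  [1,3] NP   <
    [1,2] "which" : S
    [2,3] "read" : NP\S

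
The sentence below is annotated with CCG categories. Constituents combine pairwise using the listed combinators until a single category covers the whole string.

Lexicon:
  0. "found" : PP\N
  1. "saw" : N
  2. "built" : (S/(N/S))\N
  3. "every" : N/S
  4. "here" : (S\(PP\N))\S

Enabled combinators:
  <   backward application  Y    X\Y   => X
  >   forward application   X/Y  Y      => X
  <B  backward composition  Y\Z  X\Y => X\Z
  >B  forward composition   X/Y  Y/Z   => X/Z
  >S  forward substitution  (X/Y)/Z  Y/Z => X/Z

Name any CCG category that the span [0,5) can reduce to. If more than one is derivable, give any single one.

S

[0,5] S   <
  [0,1] "found" : PP\N
  [1,5] S\(PP\N)   <
    [1,4] S   >
      [1,3] S/(N/S)   <
        [1,2] "saw" : N
        [2,3] "built" : (S/(N/S))\N
      [3,4] "every" : N/S
    [4,5] "here" : (S\(PP\N))\S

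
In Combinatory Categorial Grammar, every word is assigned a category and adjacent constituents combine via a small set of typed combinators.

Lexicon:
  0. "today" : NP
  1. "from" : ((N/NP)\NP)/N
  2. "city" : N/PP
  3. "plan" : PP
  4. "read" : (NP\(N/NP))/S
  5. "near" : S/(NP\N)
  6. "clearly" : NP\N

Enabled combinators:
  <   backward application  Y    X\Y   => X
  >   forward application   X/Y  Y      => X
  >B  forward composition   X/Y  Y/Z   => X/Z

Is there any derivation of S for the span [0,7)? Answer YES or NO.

NO

NP ((N/NP)\NP)/N N/PP PP (NP\(N/NP))/S S/(NP\N) NP\N
CKY chart[0,7] = {NP}; S ∉ chart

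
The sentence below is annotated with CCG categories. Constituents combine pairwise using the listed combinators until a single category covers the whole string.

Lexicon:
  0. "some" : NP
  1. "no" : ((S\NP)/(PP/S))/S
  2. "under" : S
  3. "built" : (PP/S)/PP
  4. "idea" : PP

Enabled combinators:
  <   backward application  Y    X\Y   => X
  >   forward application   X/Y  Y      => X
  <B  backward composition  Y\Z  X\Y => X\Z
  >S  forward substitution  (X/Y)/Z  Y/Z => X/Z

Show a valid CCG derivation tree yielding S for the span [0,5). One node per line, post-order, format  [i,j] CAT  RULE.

[0,5] S   <
  [0,1] "some" : NP
  [1,5] S\NP   >
    [1,3] (S\NP)/(PP/S)   >
      [1,2] "no" : ((S\NP)/(PP/S))/S
      [2,3] "under" : S
    [3,5] PP/S   >
      [3,4] "built" : (PP/S)/PP
      [4,5] "idea" : PP

[0,1] NP  lex  "some"
[1,2] ((S\NP)/(PP/S))/S  lex  "no"
[2,3] S  lex  "under"
[1,3] (S\NP)/(PP/S)  >  k=2
[3,4] (PP/S)/PP  lex  "built"
[4,5] PP  lex  "idea"
[3,5] PP/S  >  k=4
[1,5] S\NP  >  k=3
[0,5] S  <  k=1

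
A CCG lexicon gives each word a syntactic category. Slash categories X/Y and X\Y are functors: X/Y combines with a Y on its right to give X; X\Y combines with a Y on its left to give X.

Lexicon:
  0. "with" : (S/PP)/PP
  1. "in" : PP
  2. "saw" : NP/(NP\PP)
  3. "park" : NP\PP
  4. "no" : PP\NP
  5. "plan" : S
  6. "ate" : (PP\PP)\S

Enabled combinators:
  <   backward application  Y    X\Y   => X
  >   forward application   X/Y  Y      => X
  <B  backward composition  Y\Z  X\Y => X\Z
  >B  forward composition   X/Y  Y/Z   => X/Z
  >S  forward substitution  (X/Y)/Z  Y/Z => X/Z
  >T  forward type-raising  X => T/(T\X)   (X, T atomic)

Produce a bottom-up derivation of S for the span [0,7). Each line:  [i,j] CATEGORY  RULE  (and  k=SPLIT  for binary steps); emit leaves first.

[0,1] (S/PP)/PP  lex  "with"
[1,2] PP  lex  "in"
[0,2] S/PP  >  k=1
[2,3] NP/(NP\PP)  lex  "saw"
[3,4] NP\PP  lex  "park"
[2,4] NP  >  k=3
[4,5] PP\NP  lex  "no"
[5,6] S  lex  "plan"
[6,7] (PP\PP)\S  lex  "ate"
[5,7] PP\PP  <  k=6
[4,7] PP\NP  <B  k=5
[2,7] PP  <  k=4
[0,7] S  >  k=2

[0,7] S   >
  [0,2] S/PP   >
    [0,1] "with" : (S/PP)/PP
    [1,2] "in" : PP
  [2,7] PP   <
    [2,4] NP   >
      [2,3] "saw" : NP/(NP\PP)
      [3,4] "park" : NP\PP
    [4,7] PP\NP   <B
      [4,5] "no" : PP\NP
      [5,7] PP\PP   <
        [5,6] "plan" : S
        [6,7] "ate" : (PP\PP)\S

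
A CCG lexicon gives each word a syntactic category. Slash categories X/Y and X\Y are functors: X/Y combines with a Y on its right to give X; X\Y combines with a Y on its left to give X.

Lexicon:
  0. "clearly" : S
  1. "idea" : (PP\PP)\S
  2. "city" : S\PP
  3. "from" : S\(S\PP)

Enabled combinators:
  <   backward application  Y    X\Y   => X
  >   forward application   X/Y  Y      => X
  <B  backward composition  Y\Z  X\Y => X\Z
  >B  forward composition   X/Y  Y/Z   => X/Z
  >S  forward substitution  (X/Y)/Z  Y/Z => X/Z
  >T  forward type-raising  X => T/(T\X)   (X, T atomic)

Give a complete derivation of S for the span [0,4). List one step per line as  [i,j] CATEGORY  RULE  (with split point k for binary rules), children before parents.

[0,4] S   <
  [0,3] S\PP   <B
    [0,2] PP\PP   <
      [0,1] "clearly" : S
      [1,2] "idea" : (PP\PP)\S
    [2,3] "city" : S\PP
  [3,4] "from" : S\(S\PP)

[0,1] S  lex  "clearly"
[1,2] (PP\PP)\S  lex  "idea"
[0,2] PP\PP  <  k=1
[2,3] S\PP  lex  "city"
[0,3] S\PP  <B  k=2
[3,4] S\(S\PP)  lex  "from"
[0,4] S  <  k=3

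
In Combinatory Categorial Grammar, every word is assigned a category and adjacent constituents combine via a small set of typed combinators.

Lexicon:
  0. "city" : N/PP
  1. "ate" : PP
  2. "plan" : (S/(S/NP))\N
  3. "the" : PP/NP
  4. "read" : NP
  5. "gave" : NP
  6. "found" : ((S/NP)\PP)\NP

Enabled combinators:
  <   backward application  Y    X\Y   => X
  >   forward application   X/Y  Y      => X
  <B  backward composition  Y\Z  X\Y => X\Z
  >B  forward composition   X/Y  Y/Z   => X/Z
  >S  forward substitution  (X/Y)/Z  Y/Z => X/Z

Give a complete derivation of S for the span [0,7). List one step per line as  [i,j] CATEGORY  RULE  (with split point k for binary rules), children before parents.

[0,7] S   >
  [0,3] S/(S/NP)   <
    [0,2] N   >
      [0,1] "city" : N/PP
      [1,2] "ate" : PP
    [2,3] "plan" : (S/(S/NP))\N
  [3,7] S/NP   <
    [3,5] PP   >
      [3,4] "the" : PP/NP
      [4,5] "read" : NP
    [5,7] (S/NP)\PP   <
      [5,6] "gave" : NP
      [6,7] "found" : ((S/NP)\PP)\NP

[0,1] N/PP  lex  "city"
[1,2] PP  lex  "ate"
[0,2] N  >  k=1
[2,3] (S/(S/NP))\N  lex  "plan"
[0,3] S/(S/NP)  <  k=2
[3,4] PP/NP  lex  "the"
[4,5] NP  lex  "read"
[3,5] PP  >  k=4
[5,6] NP  lex  "gave"
[6,7] ((S/NP)\PP)\NP  lex  "found"
[5,7] (S/NP)\PP  <  k=6
[3,7] S/NP  <  k=5
[0,7] S  >  k=3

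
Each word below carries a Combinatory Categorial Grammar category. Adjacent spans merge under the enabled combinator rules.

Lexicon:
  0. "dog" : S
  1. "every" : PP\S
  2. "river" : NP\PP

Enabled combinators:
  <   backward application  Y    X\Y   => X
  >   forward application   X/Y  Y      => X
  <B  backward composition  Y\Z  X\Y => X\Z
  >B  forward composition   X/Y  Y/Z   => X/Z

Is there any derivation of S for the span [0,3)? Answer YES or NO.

S PP\S NP\PP
CKY chart[0,3] = {NP}; S ∉ chart

NO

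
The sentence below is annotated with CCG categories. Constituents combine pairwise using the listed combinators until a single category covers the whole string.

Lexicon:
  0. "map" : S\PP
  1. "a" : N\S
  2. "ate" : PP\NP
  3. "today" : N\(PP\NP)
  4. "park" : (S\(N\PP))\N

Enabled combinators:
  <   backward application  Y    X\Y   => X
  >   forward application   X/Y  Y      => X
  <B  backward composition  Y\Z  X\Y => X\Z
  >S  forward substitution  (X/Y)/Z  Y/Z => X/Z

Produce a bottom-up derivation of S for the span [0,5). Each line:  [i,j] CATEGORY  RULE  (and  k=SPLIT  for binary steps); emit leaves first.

[0,1] S\PP  lex  "map"
[1,2] N\S  lex  "a"
[0,2] N\PP  <B  k=1
[2,3] PP\NP  lex  "ate"
[3,4] N\(PP\NP)  lex  "today"
[2,4] N  <  k=3
[4,5] (S\(N\PP))\N  lex  "park"
[2,5] S\(N\PP)  <  k=4
[0,5] S  <  k=2

[0,5] S   <
  [0,2] N\PP   <B
    [0,1] "map" : S\PP
    [1,2] "a" : N\S
  [2,5] S\(N\PP)   <
    [2,4] N   <
      [2,3] "ate" : PP\NP
      [3,4] "today" : N\(PP\NP)
    [4,5] "park" : (S\(N\PP))\N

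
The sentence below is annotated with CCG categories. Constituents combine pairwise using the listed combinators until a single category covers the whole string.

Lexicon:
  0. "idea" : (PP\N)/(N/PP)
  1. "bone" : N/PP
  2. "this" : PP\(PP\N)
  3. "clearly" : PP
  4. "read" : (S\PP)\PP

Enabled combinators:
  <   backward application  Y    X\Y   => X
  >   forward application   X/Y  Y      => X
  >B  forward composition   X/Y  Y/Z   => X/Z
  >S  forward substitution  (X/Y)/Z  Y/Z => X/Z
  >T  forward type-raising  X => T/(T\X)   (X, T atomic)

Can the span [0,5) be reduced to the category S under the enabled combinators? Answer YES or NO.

YES

[0,5] S   <
  [0,3] PP   <
    [0,2] PP\N   >
      [0,1] "idea" : (PP\N)/(N/PP)
      [1,2] "bone" : N/PP
    [2,3] "this" : PP\(PP\N)
  [3,5] S\PP   <
    [3,4] "clearly" : PP
    [4,5] "read" : (S\PP)\PP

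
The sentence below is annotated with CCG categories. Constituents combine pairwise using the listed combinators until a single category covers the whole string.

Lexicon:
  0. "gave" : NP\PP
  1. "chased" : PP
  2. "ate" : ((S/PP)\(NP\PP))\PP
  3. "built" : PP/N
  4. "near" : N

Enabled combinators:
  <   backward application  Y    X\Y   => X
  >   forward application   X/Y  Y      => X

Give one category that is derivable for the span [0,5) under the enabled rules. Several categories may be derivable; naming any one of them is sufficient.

[0,5] S   >
  [0,3] S/PP   <
    [0,1] "gave" : NP\PP
    [1,3] (S/PP)\(NP\PP)   <
      [1,2] "chased" : PP
      [2,3] "ate" : ((S/PP)\(NP\PP))\PP
  [3,5] PP   >
    [3,4] "built" : PP/N
    [4,5] "near" : N

S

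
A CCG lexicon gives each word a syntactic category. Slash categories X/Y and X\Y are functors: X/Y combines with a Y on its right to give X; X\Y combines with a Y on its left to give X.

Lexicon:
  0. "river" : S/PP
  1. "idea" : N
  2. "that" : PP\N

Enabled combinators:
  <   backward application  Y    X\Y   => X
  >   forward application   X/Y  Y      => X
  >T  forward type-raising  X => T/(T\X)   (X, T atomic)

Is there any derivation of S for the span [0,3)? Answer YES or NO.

YES

[0,3] S   >
  [0,1] "river" : S/PP
  [1,3] PP   <
    [1,2] "idea" : N
    [2,3] "that" : PP\N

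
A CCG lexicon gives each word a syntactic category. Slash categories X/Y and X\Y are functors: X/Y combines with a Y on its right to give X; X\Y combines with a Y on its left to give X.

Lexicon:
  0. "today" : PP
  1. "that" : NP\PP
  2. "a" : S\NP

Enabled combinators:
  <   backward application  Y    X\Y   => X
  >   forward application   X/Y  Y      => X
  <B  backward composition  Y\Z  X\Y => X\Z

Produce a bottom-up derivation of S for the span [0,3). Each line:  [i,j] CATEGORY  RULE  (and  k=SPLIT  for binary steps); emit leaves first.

[0,3] S   <
  [0,1] "today" : PP
  [1,3] S\PP   <B
    [1,2] "that" : NP\PP
    [2,3] "a" : S\NP

[0,1] PP  lex  "today"
[1,2] NP\PP  lex  "that"
[2,3] S\NP  lex  "a"
[1,3] S\PP  <B  k=2
[0,3] S  <  k=1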